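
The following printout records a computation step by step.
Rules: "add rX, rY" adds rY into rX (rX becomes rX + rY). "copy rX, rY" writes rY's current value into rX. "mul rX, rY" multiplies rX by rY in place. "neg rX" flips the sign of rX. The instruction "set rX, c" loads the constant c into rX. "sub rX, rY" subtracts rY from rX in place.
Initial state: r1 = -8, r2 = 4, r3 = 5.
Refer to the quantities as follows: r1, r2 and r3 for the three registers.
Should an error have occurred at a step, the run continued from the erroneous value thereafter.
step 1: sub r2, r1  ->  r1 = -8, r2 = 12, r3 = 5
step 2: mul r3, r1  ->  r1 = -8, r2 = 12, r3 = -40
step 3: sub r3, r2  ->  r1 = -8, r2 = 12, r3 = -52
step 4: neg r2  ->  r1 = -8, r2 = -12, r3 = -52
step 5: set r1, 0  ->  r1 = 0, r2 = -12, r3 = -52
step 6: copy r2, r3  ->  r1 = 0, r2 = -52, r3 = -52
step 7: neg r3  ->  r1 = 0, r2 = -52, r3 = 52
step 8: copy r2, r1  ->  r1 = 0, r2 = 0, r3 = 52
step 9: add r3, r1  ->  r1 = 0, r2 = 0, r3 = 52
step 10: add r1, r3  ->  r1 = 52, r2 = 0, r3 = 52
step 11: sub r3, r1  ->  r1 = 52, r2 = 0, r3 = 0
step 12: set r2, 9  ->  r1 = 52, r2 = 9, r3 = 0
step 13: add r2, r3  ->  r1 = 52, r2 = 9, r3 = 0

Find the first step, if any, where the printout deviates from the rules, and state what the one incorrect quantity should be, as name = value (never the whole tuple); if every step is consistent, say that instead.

step 1: r2 = 4 - -8 = 12 -> matches
step 2: r3 = 5 * -8 = -40 -> checks out
step 3: r3 = -40 - 12 = -52 -> matches
step 4: r2 = -(12) = -12 -> confirmed correct
step 5: r1 = 0 -> exactly as logged
step 6: r2 = -52 -> in agreement
step 7: r3 = -(-52) = 52 -> matches
step 8: r2 = 0 -> verified
step 9: r3 = 52 + 0 = 52 -> in agreement
step 10: r1 = 0 + 52 = 52 -> checks out
step 11: r3 = 52 - 52 = 0 -> same as recorded
step 12: r2 = 9 -> in agreement
step 13: r2 = 9 + 0 = 9 -> same as recorded
Nothing is out of place; the run is error-free.

no error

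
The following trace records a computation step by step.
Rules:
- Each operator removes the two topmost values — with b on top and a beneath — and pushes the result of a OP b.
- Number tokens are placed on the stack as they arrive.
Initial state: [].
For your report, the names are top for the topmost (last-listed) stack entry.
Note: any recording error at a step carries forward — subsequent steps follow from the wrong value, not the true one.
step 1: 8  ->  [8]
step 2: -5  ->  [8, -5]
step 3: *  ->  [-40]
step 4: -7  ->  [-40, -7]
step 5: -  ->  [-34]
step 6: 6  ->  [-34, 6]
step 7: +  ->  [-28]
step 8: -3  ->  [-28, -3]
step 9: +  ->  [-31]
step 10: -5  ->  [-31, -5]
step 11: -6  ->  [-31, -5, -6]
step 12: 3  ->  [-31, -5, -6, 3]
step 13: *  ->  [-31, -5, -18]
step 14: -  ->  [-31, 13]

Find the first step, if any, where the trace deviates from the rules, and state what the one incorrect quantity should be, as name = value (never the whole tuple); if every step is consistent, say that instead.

step 5, top = -33

step 1: push 8: top = 8 -> in agreement
step 2: push -5: top = -5 -> matches
step 3: 8 * -5 = -40 -> checks out
step 4: push -7: top = -7 -> agrees with the trace
step 5: -40 - -7 = -33 -> the trace has a different value
That makes step 5 the first incorrect line — top = -33 is what it should show.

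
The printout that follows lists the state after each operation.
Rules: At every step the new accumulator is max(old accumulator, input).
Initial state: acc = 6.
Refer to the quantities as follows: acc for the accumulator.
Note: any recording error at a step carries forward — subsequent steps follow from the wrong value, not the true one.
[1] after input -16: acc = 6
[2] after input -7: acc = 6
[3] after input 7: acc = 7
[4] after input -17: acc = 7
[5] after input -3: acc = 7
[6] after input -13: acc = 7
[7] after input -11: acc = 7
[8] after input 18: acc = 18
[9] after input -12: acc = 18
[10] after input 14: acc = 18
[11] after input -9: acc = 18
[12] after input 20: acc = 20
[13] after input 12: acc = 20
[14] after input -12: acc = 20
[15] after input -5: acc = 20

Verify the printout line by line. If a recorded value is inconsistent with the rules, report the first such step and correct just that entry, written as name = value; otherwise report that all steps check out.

step 1: acc = max(6, -16) = 6 -> verified
step 2: acc = max(6, -7) = 6 -> matches
step 3: acc = max(6, 7) = 7 -> in agreement
step 4: acc = max(7, -17) = 7 -> verified
step 5: acc = max(7, -3) = 7 -> verified
step 6: acc = max(7, -13) = 7 -> no discrepancy
step 7: acc = max(7, -11) = 7 -> checks out
step 8: acc = max(7, 18) = 18 -> matches
step 9: acc = max(18, -12) = 18 -> in agreement
step 10: acc = max(18, 14) = 18 -> matches
step 11: acc = max(18, -9) = 18 -> no discrepancy
step 12: acc = max(18, 20) = 20 -> no discrepancy
step 13: acc = max(20, 12) = 20 -> same as recorded
step 14: acc = max(20, -12) = 20 -> in agreement
step 15: acc = max(20, -5) = 20 -> checks out
No step deviates from the rules.

no error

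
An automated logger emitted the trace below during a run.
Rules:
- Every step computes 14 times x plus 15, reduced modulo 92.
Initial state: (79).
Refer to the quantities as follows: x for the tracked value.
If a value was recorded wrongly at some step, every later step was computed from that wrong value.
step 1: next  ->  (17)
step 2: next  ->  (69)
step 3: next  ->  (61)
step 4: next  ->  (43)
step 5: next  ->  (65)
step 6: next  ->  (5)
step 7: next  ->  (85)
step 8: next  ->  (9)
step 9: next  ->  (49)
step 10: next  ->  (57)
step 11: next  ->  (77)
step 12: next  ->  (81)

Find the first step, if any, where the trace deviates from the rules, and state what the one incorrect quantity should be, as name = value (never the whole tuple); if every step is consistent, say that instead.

Recomputing the run from the initial state:
step 1: x = 17
step 2: x = 69
step 3: x = 61
step 4: x = 41
step 5: x = 37
step 6: x = 73
step 7: x = 25
step 8: x = 89
step 9: x = 65
step 10: x = 5
step 11: x = 85
step 12: x = 9
The first disagreement with the trace is at step 4, where the value should be x = 41.

step 4, x = 41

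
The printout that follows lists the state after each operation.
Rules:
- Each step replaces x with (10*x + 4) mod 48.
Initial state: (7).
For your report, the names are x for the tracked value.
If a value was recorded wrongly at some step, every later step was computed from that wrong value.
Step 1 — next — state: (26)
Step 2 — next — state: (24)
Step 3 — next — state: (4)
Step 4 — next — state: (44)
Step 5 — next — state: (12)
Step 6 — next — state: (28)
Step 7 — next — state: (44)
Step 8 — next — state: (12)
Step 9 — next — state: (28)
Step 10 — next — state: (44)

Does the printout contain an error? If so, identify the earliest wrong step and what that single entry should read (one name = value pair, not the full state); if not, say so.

1. x = (10*7 + 4) mod 48 = 26 (exactly as logged)
2. x = (10*26 + 4) mod 48 = 24 (in agreement)
3. x = (10*24 + 4) mod 48 = 4 (no discrepancy)
4. x = (10*4 + 4) mod 48 = 44 (no discrepancy)
5. x = (10*44 + 4) mod 48 = 12 (agrees with the printout)
6. x = (10*12 + 4) mod 48 = 28 (no discrepancy)
7. x = (10*28 + 4) mod 48 = 44 (confirmed correct)
8. x = (10*44 + 4) mod 48 = 12 (same as recorded)
9. x = (10*12 + 4) mod 48 = 28 (no discrepancy)
10. x = (10*28 + 4) mod 48 = 44 (matches)
Nothing is out of place; the run is error-free.

no error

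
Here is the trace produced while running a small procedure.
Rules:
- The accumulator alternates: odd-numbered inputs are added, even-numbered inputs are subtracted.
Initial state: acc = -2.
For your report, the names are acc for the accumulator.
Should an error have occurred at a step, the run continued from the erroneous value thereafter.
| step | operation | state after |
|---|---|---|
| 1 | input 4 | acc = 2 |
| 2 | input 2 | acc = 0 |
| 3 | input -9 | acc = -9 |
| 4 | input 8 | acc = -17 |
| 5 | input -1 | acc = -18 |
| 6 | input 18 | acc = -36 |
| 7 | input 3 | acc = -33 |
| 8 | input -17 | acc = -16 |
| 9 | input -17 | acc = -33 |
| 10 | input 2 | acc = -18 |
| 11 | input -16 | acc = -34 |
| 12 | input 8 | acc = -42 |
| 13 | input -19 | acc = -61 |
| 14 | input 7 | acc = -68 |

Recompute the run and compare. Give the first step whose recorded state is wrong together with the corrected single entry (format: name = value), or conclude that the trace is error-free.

Recomputing the run from the initial state:
step 1: acc = 2
step 2: acc = 0
step 3: acc = -9
step 4: acc = -17
step 5: acc = -18
step 6: acc = -36
step 7: acc = -33
step 8: acc = -16
step 9: acc = -33
step 10: acc = -35
step 11: acc = -51
step 12: acc = -59
step 13: acc = -78
step 14: acc = -85
The first disagreement with the trace is at step 10, where the value should be acc = -35.

step 10, acc = -35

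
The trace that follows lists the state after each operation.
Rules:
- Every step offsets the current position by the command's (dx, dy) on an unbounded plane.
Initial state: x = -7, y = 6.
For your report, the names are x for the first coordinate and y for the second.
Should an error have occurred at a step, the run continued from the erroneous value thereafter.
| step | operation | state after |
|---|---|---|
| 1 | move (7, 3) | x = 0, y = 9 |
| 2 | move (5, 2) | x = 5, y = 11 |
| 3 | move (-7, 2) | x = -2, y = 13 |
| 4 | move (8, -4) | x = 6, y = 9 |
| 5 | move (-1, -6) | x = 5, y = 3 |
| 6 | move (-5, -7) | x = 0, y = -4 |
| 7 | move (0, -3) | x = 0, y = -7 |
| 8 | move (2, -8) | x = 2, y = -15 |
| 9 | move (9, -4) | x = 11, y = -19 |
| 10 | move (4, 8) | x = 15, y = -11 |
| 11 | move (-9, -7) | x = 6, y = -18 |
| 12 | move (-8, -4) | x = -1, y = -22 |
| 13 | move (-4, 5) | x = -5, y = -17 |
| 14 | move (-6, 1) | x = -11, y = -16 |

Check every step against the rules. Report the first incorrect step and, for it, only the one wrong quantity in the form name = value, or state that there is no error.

step 1: x = -7 + (7) = 0, y = 6 + (3) = 9 -> exactly as logged
step 2: x = 0 + (5) = 5, y = 9 + (2) = 11 -> checks out
step 3: x = 5 + (-7) = -2, y = 11 + (2) = 13 -> confirmed correct
step 4: x = -2 + (8) = 6, y = 13 + (-4) = 9 -> in agreement
step 5: x = 6 + (-1) = 5, y = 9 + (-6) = 3 -> matches
step 6: x = 5 + (-5) = 0, y = 3 + (-7) = -4 -> consistent with the trace
step 7: x = 0 + (0) = 0, y = -4 + (-3) = -7 -> exactly as logged
step 8: x = 0 + (2) = 2, y = -7 + (-8) = -15 -> exactly as logged
step 9: x = 2 + (9) = 11, y = -15 + (-4) = -19 -> confirmed correct
step 10: x = 11 + (4) = 15, y = -19 + (8) = -11 -> consistent with the trace
step 11: x = 15 + (-9) = 6, y = -11 + (-7) = -18 -> exactly as logged
step 12: x = 6 + (-8) = -2, y = -18 + (-4) = -22 -> first mismatch against the trace
First deviation found at step 12; the corrected entry is x = -2.

step 12, x = -2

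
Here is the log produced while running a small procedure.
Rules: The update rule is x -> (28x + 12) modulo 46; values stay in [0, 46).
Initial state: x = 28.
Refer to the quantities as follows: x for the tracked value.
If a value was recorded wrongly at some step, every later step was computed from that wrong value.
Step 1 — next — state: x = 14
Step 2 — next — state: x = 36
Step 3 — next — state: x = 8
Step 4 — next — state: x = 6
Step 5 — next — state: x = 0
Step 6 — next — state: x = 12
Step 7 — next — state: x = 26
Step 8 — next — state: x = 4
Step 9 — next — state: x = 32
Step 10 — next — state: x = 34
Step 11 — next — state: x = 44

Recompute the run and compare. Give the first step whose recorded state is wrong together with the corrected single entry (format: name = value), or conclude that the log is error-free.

Recomputing the run from the initial state:
step 1: x = 14
step 2: x = 36
step 3: x = 8
step 4: x = 6
step 5: x = 42
step 6: x = 38
step 7: x = 18
step 8: x = 10
step 9: x = 16
step 10: x = 0
step 11: x = 12
The first disagreement with the log is at step 5, where the value should be x = 42.

step 5, x = 42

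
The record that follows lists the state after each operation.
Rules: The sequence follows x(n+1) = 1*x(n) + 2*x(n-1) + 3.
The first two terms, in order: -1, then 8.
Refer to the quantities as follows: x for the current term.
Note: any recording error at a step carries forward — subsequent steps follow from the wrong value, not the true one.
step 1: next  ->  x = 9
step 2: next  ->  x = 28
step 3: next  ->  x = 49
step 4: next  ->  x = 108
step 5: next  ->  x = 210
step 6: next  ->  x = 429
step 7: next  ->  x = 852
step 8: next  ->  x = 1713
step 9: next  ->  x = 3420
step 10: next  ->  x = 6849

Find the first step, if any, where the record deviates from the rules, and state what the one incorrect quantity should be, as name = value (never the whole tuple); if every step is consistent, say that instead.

Step 1: x = 1*(8) + (2)*(-1) + (3) = 9 — consistent with the record.
Step 2: x = 1*(9) + (2)*(8) + (3) = 28 — in agreement.
Step 3: x = 1*(28) + (2)*(9) + (3) = 49 — checks out.
Step 4: x = 1*(49) + (2)*(28) + (3) = 108 — matches.
Step 5: x = 1*(108) + (2)*(49) + (3) = 209 — a discrepancy with the record.
That makes step 5 the first incorrect line — x = 209 is what it should show.

step 5, x = 209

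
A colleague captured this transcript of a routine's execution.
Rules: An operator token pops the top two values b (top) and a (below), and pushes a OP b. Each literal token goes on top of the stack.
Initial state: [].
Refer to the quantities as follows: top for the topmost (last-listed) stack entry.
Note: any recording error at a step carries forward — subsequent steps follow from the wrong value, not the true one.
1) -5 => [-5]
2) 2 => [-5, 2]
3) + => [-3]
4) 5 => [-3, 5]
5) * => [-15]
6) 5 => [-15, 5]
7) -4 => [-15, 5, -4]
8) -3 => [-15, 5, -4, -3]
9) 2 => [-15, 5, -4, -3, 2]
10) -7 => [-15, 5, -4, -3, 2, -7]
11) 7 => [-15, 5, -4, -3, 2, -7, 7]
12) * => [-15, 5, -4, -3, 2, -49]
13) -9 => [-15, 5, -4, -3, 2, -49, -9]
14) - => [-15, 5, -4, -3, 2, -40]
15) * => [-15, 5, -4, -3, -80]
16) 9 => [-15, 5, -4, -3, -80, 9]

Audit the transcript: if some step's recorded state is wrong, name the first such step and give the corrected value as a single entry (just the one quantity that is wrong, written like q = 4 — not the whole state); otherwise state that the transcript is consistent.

no error

Step 1: push -5: top = -5 — agrees with the transcript.
Step 2: push 2: top = 2 — exactly as logged.
Step 3: -5 + 2 = -3 — checks out.
Step 4: push 5: top = 5 — consistent with the transcript.
Step 5: -3 * 5 = -15 — exactly as logged.
Step 6: push 5: top = 5 — agrees with the transcript.
Step 7: push -4: top = -4 — in agreement.
Step 8: push -3: top = -3 — confirmed correct.
Step 9: push 2: top = 2 — agrees with the transcript.
Step 10: push -7: top = -7 — no discrepancy.
Step 11: push 7: top = 7 — agrees with the transcript.
Step 12: -7 * 7 = -49 — matches.
Step 13: push -9: top = -9 — in agreement.
Step 14: -49 - -9 = -40 — checks out.
Step 15: 2 * -40 = -80 — matches.
Step 16: push 9: top = 9 — agrees with the transcript.
All entries verified; no error found.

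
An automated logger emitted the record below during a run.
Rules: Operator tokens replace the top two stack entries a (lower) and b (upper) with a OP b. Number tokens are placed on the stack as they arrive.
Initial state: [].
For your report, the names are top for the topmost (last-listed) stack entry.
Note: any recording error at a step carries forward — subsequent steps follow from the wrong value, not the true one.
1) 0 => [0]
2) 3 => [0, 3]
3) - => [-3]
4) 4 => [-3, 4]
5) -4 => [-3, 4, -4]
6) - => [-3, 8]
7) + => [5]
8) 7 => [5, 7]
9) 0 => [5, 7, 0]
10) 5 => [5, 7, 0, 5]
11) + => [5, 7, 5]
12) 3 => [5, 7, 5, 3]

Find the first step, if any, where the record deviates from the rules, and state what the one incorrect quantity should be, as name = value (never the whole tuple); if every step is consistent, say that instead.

no error

Step 1: push 0: top = 0 — verified.
Step 2: push 3: top = 3 — exactly as logged.
Step 3: 0 - 3 = -3 — no discrepancy.
Step 4: push 4: top = 4 — verified.
Step 5: push -4: top = -4 — consistent with the record.
Step 6: 4 - -4 = 8 — consistent with the record.
Step 7: -3 + 8 = 5 — confirmed correct.
Step 8: push 7: top = 7 — agrees with the record.
Step 9: push 0: top = 0 — consistent with the record.
Step 10: push 5: top = 5 — checks out.
Step 11: 0 + 5 = 5 — matches.
Step 12: push 3: top = 3 — matches.
Each recorded entry agrees with the recomputation.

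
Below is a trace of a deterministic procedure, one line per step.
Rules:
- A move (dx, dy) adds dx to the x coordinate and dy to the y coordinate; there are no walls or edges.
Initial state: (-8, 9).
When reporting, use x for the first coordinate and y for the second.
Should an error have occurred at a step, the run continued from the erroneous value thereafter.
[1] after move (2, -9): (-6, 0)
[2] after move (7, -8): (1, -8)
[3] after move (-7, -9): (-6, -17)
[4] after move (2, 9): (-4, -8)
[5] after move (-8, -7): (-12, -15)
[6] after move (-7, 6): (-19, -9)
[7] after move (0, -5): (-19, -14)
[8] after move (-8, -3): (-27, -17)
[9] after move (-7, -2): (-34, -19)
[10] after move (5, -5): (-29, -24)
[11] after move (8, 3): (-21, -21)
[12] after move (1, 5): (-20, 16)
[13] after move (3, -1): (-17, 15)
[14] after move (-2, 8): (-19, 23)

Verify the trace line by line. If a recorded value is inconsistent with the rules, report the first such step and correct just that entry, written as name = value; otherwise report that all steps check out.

1. x = -8 + (2) = -6, y = 9 + (-9) = 0 (same as recorded)
2. x = -6 + (7) = 1, y = 0 + (-8) = -8 (exactly as logged)
3. x = 1 + (-7) = -6, y = -8 + (-9) = -17 (no discrepancy)
4. x = -6 + (2) = -4, y = -17 + (9) = -8 (exactly as logged)
5. x = -4 + (-8) = -12, y = -8 + (-7) = -15 (no discrepancy)
6. x = -12 + (-7) = -19, y = -15 + (6) = -9 (checks out)
7. x = -19 + (0) = -19, y = -9 + (-5) = -14 (consistent with the trace)
8. x = -19 + (-8) = -27, y = -14 + (-3) = -17 (exactly as logged)
9. x = -27 + (-7) = -34, y = -17 + (-2) = -19 (no discrepancy)
10. x = -34 + (5) = -29, y = -19 + (-5) = -24 (checks out)
11. x = -29 + (8) = -21, y = -24 + (3) = -21 (exactly as logged)
12. x = -21 + (1) = -20, y = -21 + (5) = -16 (the trace has a different value)
Conclusion: step 12 carries the first error; the entry should be y = -16.

step 12, y = -16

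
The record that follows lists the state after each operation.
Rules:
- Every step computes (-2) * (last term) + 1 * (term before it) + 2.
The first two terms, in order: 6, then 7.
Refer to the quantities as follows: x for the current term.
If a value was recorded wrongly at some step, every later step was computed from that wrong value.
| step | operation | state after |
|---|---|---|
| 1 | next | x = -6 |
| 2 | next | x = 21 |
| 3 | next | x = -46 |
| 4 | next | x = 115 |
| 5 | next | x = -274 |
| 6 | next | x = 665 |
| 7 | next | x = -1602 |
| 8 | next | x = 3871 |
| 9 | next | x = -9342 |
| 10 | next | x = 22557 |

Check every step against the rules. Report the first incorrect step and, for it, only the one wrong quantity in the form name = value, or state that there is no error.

no error

Recomputing the run from the initial state:
step 1: x = -6
step 2: x = 21
step 3: x = -46
step 4: x = 115
step 5: x = -274
step 6: x = 665
step 7: x = -1602
step 8: x = 3871
step 9: x = -9342
step 10: x = 22557
This matches the record at every step.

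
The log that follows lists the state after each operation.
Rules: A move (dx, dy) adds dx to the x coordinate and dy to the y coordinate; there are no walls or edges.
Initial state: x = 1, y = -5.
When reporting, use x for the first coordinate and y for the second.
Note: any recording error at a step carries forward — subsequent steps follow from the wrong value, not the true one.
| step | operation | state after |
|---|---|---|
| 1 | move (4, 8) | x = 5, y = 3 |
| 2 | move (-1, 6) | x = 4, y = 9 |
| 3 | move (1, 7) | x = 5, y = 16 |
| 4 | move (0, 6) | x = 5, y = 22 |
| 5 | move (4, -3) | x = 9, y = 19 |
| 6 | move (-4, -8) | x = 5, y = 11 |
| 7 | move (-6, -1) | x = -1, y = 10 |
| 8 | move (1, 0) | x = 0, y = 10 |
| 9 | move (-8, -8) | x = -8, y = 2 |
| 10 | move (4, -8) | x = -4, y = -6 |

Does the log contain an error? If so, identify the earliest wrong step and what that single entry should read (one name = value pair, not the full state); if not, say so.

no error

Step 1: x = 1 + (4) = 5, y = -5 + (8) = 3 — same as recorded.
Step 2: x = 5 + (-1) = 4, y = 3 + (6) = 9 — exactly as logged.
Step 3: x = 4 + (1) = 5, y = 9 + (7) = 16 — matches.
Step 4: x = 5 + (0) = 5, y = 16 + (6) = 22 — matches.
Step 5: x = 5 + (4) = 9, y = 22 + (-3) = 19 — exactly as logged.
Step 6: x = 9 + (-4) = 5, y = 19 + (-8) = 11 — no discrepancy.
Step 7: x = 5 + (-6) = -1, y = 11 + (-1) = 10 — confirmed correct.
Step 8: x = -1 + (1) = 0, y = 10 + (0) = 10 — consistent with the log.
Step 9: x = 0 + (-8) = -8, y = 10 + (-8) = 2 — in agreement.
Step 10: x = -8 + (4) = -4, y = 2 + (-8) = -6 — same as recorded.
All entries verified; no error found.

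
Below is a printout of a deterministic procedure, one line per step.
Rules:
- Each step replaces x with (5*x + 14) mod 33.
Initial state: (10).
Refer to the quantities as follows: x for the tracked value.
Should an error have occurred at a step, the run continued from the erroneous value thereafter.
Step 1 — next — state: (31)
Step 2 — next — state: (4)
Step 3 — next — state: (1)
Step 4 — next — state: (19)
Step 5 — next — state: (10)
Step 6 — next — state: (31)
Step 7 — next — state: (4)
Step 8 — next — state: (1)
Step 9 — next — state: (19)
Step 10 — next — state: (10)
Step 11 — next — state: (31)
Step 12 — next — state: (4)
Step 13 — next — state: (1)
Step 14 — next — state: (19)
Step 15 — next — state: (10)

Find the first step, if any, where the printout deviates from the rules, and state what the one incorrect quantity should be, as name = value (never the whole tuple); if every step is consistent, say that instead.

1. x = (5*10 + 14) mod 33 = 31 (matches)
2. x = (5*31 + 14) mod 33 = 4 (in agreement)
3. x = (5*4 + 14) mod 33 = 1 (confirmed correct)
4. x = (5*1 + 14) mod 33 = 19 (verified)
5. x = (5*19 + 14) mod 33 = 10 (checks out)
6. x = (5*10 + 14) mod 33 = 31 (matches)
7. x = (5*31 + 14) mod 33 = 4 (in agreement)
8. x = (5*4 + 14) mod 33 = 1 (exactly as logged)
9. x = (5*1 + 14) mod 33 = 19 (in agreement)
10. x = (5*19 + 14) mod 33 = 10 (confirmed correct)
11. x = (5*10 + 14) mod 33 = 31 (matches)
12. x = (5*31 + 14) mod 33 = 4 (matches)
13. x = (5*4 + 14) mod 33 = 1 (in agreement)
14. x = (5*1 + 14) mod 33 = 19 (exactly as logged)
15. x = (5*19 + 14) mod 33 = 10 (confirmed correct)
Nothing is out of place; the run is error-free.

no error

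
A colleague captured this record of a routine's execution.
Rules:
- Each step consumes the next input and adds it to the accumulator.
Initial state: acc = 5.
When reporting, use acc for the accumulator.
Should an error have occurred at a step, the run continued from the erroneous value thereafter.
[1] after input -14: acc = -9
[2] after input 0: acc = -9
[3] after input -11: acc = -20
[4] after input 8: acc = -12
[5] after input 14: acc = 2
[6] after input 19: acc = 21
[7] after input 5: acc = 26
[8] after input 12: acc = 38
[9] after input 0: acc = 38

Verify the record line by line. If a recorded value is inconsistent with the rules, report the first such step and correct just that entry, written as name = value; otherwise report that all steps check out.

no error

Recomputing the run from the initial state:
step 1: acc = -9
step 2: acc = -9
step 3: acc = -20
step 4: acc = -12
step 5: acc = 2
step 6: acc = 21
step 7: acc = 26
step 8: acc = 38
step 9: acc = 38
This matches the record at every step.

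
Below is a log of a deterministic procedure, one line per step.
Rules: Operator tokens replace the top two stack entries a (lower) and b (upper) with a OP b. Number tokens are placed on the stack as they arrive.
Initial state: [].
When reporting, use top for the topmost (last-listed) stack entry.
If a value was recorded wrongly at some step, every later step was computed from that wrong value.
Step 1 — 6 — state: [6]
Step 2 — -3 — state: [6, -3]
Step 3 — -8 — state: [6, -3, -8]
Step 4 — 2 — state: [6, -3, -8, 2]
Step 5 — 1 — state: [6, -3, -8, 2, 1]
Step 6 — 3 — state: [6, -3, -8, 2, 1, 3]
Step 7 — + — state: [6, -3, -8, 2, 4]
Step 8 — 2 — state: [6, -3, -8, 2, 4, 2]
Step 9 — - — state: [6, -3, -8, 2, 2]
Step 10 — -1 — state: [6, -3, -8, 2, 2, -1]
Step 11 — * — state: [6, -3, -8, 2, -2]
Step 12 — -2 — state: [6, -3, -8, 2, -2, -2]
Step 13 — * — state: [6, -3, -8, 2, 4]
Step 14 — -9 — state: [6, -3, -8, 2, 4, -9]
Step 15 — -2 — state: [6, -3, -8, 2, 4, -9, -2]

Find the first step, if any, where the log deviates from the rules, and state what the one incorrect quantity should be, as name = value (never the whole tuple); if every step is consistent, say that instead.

1. push 6: top = 6 (agrees with the log)
2. push -3: top = -3 (exactly as logged)
3. push -8: top = -8 (exactly as logged)
4. push 2: top = 2 (matches)
5. push 1: top = 1 (verified)
6. push 3: top = 3 (checks out)
7. 1 + 3 = 4 (same as recorded)
8. push 2: top = 2 (verified)
9. 4 - 2 = 2 (confirmed correct)
10. push -1: top = -1 (in agreement)
11. 2 * -1 = -2 (in agreement)
12. push -2: top = -2 (agrees with the log)
13. -2 * -2 = 4 (matches)
14. push -9: top = -9 (consistent with the log)
15. push -2: top = -2 (matches)
The recomputation confirms every line.

no error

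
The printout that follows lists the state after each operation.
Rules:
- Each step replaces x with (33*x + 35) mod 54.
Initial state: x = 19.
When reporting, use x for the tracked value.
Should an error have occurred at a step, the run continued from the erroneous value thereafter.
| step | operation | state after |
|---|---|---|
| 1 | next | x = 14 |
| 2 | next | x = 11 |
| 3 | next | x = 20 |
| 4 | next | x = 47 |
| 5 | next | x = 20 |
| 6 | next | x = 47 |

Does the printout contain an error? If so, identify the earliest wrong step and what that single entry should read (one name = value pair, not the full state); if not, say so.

Step 1: x = (33*19 + 35) mod 54 = 14 — consistent with the printout.
Step 2: x = (33*14 + 35) mod 54 = 11 — checks out.
Step 3: x = (33*11 + 35) mod 54 = 20 — agrees with the printout.
Step 4: x = (33*20 + 35) mod 54 = 47 — consistent with the printout.
Step 5: x = (33*47 + 35) mod 54 = 20 — exactly as logged.
Step 6: x = (33*20 + 35) mod 54 = 47 — no discrepancy.
Every step is consistent.

no error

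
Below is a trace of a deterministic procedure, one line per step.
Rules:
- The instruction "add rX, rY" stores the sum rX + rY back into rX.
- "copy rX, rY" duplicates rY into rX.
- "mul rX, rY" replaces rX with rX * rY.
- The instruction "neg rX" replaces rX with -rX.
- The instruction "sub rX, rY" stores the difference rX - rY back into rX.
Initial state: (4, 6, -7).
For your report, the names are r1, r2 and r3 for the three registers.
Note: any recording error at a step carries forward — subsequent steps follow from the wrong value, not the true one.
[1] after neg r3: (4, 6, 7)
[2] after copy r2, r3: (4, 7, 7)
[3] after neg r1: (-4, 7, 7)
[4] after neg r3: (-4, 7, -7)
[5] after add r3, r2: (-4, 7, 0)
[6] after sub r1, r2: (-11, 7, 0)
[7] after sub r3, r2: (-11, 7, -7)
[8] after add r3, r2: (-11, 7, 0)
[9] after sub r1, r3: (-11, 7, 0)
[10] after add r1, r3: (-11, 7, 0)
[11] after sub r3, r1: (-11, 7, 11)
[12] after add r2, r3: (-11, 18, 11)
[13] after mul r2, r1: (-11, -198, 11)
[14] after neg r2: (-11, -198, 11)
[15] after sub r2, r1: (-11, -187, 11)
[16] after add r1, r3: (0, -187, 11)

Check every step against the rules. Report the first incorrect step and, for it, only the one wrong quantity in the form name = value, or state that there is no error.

step 14, r2 = 198

Recomputing the run from the initial state:
step 1: r1 = 4, r2 = 6, r3 = 7
step 2: r1 = 4, r2 = 7, r3 = 7
step 3: r1 = -4, r2 = 7, r3 = 7
step 4: r1 = -4, r2 = 7, r3 = -7
step 5: r1 = -4, r2 = 7, r3 = 0
step 6: r1 = -11, r2 = 7, r3 = 0
step 7: r1 = -11, r2 = 7, r3 = -7
step 8: r1 = -11, r2 = 7, r3 = 0
step 9: r1 = -11, r2 = 7, r3 = 0
step 10: r1 = -11, r2 = 7, r3 = 0
step 11: r1 = -11, r2 = 7, r3 = 11
step 12: r1 = -11, r2 = 18, r3 = 11
step 13: r1 = -11, r2 = -198, r3 = 11
step 14: r1 = -11, r2 = 198, r3 = 11
step 15: r1 = -11, r2 = 209, r3 = 11
step 16: r1 = 0, r2 = 209, r3 = 11
The first disagreement with the trace is at step 14, where the value should be r2 = 198.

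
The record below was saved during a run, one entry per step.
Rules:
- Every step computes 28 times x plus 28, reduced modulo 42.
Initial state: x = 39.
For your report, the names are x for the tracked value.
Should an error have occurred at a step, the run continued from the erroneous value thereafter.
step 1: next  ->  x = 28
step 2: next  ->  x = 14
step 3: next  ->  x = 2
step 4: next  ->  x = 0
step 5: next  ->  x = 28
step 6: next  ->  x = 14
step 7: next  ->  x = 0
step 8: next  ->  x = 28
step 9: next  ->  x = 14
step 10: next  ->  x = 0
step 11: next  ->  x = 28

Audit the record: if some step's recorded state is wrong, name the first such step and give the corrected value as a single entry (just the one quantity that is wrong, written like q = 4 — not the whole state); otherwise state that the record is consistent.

step 3, x = 0

step 1: x = (28*39 + 28) mod 42 = 28 -> exactly as logged
step 2: x = (28*28 + 28) mod 42 = 14 -> checks out
step 3: x = (28*14 + 28) mod 42 = 0 -> a discrepancy with the record
Step 3 is the first one off; corrected, x = 0.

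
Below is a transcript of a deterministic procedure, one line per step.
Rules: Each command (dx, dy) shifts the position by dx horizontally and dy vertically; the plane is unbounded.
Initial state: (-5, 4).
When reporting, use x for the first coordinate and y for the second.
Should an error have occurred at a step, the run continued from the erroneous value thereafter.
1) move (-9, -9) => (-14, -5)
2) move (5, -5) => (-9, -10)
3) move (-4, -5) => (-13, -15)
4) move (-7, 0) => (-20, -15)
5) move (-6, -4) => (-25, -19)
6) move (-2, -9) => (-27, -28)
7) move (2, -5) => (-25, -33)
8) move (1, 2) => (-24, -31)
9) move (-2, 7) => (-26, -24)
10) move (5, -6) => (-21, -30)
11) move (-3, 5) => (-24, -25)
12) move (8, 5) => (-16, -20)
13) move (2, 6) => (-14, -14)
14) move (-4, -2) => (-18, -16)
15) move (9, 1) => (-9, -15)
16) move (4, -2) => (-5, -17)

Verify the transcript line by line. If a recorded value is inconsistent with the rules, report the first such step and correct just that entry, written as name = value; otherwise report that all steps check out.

step 1: x = -5 + (-9) = -14, y = 4 + (-9) = -5 -> same as recorded
step 2: x = -14 + (5) = -9, y = -5 + (-5) = -10 -> checks out
step 3: x = -9 + (-4) = -13, y = -10 + (-5) = -15 -> no discrepancy
step 4: x = -13 + (-7) = -20, y = -15 + (0) = -15 -> exactly as logged
step 5: x = -20 + (-6) = -26, y = -15 + (-4) = -19 -> not what was recorded
Step 5 is the first one off; corrected, x = -26.

step 5, x = -26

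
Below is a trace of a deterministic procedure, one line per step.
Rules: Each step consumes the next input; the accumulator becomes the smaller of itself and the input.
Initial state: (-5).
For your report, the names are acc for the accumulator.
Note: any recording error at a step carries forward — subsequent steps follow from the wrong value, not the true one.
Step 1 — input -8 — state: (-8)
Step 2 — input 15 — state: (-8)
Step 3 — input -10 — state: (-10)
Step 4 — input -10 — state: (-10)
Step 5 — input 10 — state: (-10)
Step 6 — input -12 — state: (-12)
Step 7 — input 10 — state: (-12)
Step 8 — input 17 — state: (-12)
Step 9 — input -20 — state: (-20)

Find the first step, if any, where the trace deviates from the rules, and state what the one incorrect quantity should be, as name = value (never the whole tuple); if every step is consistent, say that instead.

no error

Recomputing the run from the initial state:
step 1: acc = -8
step 2: acc = -8
step 3: acc = -10
step 4: acc = -10
step 5: acc = -10
step 6: acc = -12
step 7: acc = -12
step 8: acc = -12
step 9: acc = -20
This matches the trace at every step.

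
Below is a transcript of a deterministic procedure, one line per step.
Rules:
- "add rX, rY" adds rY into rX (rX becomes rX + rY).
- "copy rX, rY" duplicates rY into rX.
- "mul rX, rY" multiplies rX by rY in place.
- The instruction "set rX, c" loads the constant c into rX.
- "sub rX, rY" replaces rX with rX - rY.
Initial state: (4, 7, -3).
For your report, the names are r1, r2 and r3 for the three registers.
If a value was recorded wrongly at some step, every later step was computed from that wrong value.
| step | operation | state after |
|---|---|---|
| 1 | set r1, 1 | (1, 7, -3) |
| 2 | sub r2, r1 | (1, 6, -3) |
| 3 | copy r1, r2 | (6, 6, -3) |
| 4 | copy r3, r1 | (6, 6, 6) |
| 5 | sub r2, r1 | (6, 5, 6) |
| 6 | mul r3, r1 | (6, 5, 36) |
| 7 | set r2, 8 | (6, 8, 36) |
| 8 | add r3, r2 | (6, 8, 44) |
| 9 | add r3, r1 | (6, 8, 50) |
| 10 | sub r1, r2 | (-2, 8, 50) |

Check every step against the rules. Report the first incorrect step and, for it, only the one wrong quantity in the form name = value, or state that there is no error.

Recomputing the run from the initial state:
step 1: r1 = 1, r2 = 7, r3 = -3
step 2: r1 = 1, r2 = 6, r3 = -3
step 3: r1 = 6, r2 = 6, r3 = -3
step 4: r1 = 6, r2 = 6, r3 = 6
step 5: r1 = 6, r2 = 0, r3 = 6
step 6: r1 = 6, r2 = 0, r3 = 36
step 7: r1 = 6, r2 = 8, r3 = 36
step 8: r1 = 6, r2 = 8, r3 = 44
step 9: r1 = 6, r2 = 8, r3 = 50
step 10: r1 = -2, r2 = 8, r3 = 50
The first disagreement with the transcript is at step 5, where the value should be r2 = 0.

step 5, r2 = 0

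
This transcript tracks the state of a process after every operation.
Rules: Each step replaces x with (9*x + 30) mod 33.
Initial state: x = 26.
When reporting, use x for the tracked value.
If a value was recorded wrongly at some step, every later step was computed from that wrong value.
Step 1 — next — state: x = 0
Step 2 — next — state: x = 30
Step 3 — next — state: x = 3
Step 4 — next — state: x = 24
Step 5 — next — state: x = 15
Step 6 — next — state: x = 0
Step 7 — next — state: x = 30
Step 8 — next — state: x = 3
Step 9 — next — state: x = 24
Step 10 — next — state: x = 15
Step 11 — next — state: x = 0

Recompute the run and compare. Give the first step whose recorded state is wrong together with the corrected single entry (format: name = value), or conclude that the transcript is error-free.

no error

Step 1: x = (9*26 + 30) mod 33 = 0 — verified.
Step 2: x = (9*0 + 30) mod 33 = 30 — confirmed correct.
Step 3: x = (9*30 + 30) mod 33 = 3 — agrees with the transcript.
Step 4: x = (9*3 + 30) mod 33 = 24 — exactly as logged.
Step 5: x = (9*24 + 30) mod 33 = 15 — checks out.
Step 6: x = (9*15 + 30) mod 33 = 0 — consistent with the transcript.
Step 7: x = (9*0 + 30) mod 33 = 30 — verified.
Step 8: x = (9*30 + 30) mod 33 = 3 — no discrepancy.
Step 9: x = (9*3 + 30) mod 33 = 24 — no discrepancy.
Step 10: x = (9*24 + 30) mod 33 = 15 — checks out.
Step 11: x = (9*15 + 30) mod 33 = 0 — same as recorded.
The whole run recomputes cleanly — no discrepancies.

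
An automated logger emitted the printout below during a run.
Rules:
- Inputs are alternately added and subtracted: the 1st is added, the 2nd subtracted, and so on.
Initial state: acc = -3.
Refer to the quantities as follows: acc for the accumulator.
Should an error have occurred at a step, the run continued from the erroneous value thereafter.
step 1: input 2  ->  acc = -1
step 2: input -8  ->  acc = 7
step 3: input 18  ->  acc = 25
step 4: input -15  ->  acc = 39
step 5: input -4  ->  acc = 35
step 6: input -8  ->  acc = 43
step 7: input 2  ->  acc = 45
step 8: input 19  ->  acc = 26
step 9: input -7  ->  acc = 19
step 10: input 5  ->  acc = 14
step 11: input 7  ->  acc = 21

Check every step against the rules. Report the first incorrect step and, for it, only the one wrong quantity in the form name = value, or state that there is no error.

Recomputing the run from the initial state:
step 1: acc = -1
step 2: acc = 7
step 3: acc = 25
step 4: acc = 40
step 5: acc = 36
step 6: acc = 44
step 7: acc = 46
step 8: acc = 27
step 9: acc = 20
step 10: acc = 15
step 11: acc = 22
The first disagreement with the printout is at step 4, where the value should be acc = 40.

step 4, acc = 40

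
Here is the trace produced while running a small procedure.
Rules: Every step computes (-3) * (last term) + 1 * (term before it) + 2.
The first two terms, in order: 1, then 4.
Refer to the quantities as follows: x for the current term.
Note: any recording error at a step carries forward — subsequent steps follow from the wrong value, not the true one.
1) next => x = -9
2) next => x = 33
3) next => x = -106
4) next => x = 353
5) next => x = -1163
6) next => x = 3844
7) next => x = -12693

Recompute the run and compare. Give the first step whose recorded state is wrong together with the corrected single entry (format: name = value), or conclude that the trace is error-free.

step 1: x = -3*(4) + (1)*(1) + (2) = -9 -> in agreement
step 2: x = -3*(-9) + (1)*(4) + (2) = 33 -> matches
step 3: x = -3*(33) + (1)*(-9) + (2) = -106 -> in agreement
step 4: x = -3*(-106) + (1)*(33) + (2) = 353 -> same as recorded
step 5: x = -3*(353) + (1)*(-106) + (2) = -1163 -> exactly as logged
step 6: x = -3*(-1163) + (1)*(353) + (2) = 3844 -> same as recorded
step 7: x = -3*(3844) + (1)*(-1163) + (2) = -12693 -> checks out
Every step is consistent.

no error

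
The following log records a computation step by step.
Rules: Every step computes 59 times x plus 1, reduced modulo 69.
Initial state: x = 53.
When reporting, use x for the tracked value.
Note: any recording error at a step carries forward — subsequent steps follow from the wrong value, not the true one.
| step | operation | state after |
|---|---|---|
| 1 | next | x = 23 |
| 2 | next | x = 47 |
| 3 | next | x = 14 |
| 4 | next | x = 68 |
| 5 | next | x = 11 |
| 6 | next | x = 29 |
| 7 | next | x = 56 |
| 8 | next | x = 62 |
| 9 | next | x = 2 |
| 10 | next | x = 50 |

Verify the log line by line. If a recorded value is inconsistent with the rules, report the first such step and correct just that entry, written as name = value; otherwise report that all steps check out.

no error

step 1: x = (59*53 + 1) mod 69 = 23 -> confirmed correct
step 2: x = (59*23 + 1) mod 69 = 47 -> confirmed correct
step 3: x = (59*47 + 1) mod 69 = 14 -> confirmed correct
step 4: x = (59*14 + 1) mod 69 = 68 -> checks out
step 5: x = (59*68 + 1) mod 69 = 11 -> in agreement
step 6: x = (59*11 + 1) mod 69 = 29 -> agrees with the log
step 7: x = (59*29 + 1) mod 69 = 56 -> checks out
step 8: x = (59*56 + 1) mod 69 = 62 -> confirmed correct
step 9: x = (59*62 + 1) mod 69 = 2 -> in agreement
step 10: x = (59*2 + 1) mod 69 = 50 -> exactly as logged
Every step is consistent.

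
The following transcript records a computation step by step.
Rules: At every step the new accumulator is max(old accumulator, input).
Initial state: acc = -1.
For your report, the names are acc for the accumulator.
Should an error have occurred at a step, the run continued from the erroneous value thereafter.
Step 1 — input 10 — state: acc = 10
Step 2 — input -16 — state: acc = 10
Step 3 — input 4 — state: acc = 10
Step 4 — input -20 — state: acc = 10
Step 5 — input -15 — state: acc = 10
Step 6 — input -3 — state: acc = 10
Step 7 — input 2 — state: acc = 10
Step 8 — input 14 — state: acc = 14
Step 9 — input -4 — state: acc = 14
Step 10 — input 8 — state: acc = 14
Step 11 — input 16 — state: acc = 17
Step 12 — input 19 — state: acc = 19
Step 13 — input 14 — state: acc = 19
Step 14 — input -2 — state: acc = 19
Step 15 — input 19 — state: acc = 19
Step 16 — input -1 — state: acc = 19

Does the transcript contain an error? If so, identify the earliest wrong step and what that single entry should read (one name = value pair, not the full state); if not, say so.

step 11, acc = 16

Recomputing the run from the initial state:
step 1: acc = 10
step 2: acc = 10
step 3: acc = 10
step 4: acc = 10
step 5: acc = 10
step 6: acc = 10
step 7: acc = 10
step 8: acc = 14
step 9: acc = 14
step 10: acc = 14
step 11: acc = 16
step 12: acc = 19
step 13: acc = 19
step 14: acc = 19
step 15: acc = 19
step 16: acc = 19
The first disagreement with the transcript is at step 11, where the value should be acc = 16.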